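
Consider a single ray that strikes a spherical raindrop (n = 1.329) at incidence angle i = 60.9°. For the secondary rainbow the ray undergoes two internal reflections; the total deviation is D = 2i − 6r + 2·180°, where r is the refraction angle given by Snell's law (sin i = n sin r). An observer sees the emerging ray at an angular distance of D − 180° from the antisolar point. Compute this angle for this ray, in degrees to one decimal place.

sin r = sin 60.9° / 1.329 = 0.8738/1.329 = 0.6575; r = 41.11°.
D = 2·60.9° − 6·41.11° + 2·180° = 121.80° − 246.64° + 360° = 235.16°.
Angle from antisolar point = D − 180° = 55.16°.

55.2°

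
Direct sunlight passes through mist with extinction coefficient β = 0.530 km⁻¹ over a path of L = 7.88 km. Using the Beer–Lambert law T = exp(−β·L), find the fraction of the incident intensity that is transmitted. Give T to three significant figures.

τ = β·L = 0.530 × 7.88 = 4.1764.
T = exp(−4.1764) = 0.0154.

0.0154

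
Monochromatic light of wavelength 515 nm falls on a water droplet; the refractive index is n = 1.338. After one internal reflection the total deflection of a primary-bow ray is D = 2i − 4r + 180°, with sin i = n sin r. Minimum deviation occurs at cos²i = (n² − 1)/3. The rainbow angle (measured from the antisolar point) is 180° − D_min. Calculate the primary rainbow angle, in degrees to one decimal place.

cos²i = (1.79024 − 1)/3 = 0.26341; i = arccos(0.51324) = 59.120°.
sin r = sin 59.120°/1.338 = 0.64144; r = 39.899°.
D_min = 2·59.120° − 4·39.899° + 180° = 138.643°.
Rainbow angle = 180° − D_min = 41.357°.

41.4°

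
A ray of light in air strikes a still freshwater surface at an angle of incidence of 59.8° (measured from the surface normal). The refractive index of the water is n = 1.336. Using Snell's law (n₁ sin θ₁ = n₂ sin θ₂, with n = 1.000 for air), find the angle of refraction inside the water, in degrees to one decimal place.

40.3°

Snell: sin θ_r = sin θ_i / n = sin 59.8° / 1.336 = 0.8643 / 1.336 = 0.6469.
θ_r = arcsin(0.6469) = 40.31°.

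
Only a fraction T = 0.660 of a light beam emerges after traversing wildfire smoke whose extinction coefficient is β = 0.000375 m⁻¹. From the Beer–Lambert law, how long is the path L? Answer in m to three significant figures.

Beer–Lambert: T = exp(−βL) ⇒ L = −ln(T)/β = −ln(0.660)/0.000375 = 0.4155/0.000375 = 1108 m.

1110 m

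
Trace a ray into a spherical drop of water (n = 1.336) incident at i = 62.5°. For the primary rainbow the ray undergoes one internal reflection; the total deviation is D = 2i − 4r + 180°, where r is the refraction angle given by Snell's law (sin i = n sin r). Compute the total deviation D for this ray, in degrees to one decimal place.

sin r = sin 62.5° / 1.336 = 0.8870/1.336 = 0.6639; r = 41.60°.
D = 2·62.5° − 4·41.60° + 180° = 125.00° − 166.40° + 180° = 138.60°.

138.6°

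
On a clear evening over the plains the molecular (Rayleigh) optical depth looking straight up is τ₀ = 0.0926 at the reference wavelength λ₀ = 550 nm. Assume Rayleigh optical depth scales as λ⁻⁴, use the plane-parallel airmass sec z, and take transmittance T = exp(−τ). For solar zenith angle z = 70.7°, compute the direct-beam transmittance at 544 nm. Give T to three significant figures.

sec 70.7° = 3.0256.
τ = 0.0926 × (550/544)⁴ × 3.0256 = 0.0926 × 1.0449 × 3.0256 = 0.2927.
T = exp(−0.2927) = 0.7462.

0.746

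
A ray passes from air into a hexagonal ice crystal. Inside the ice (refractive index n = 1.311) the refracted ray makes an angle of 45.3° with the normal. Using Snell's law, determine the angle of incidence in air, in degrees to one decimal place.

68.7°

Snell: sin θ_i = n · sin θ_r = 1.311 × sin 45.3° = 1.311 × 0.7108 = 0.9319.
θ_i = arcsin(0.9319) = 68.73°.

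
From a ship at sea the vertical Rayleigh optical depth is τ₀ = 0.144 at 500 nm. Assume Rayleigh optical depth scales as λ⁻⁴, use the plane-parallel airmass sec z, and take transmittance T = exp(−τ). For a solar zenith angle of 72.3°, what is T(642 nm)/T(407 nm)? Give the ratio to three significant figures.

Airmass: sec 72.3° = 3.2891.
τ(642 nm) = 0.144 × (500/642)⁴ × 3.2891 = 0.144 × 0.3679 × 3.2891 = 0.1743.
τ(407 nm) = 0.144 × (500/407)⁴ × 3.2891 = 0.144 × 2.2777 × 3.2891 = 1.0788.
T(642)/T(407) = exp(τ_B − τ_A) = exp(0.9046) = 2.4708.

2.47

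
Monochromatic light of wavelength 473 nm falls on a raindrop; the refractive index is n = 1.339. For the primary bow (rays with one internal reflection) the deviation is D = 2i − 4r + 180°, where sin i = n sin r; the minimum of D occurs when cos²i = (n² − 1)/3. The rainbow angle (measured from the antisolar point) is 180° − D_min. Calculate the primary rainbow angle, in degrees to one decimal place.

41.2°

cos²i = (1.79292 − 1)/3 = 0.26431; i = arccos(0.51411) = 59.062°.
sin r = sin 59.062°/1.339 = 0.64057; r = 39.834°.
D_min = 2·59.062° − 4·39.834° + 180° = 138.786°.
Rainbow angle = 180° − D_min = 41.214°.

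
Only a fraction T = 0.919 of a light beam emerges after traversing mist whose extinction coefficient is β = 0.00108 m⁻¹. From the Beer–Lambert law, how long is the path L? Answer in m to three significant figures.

Beer–Lambert: T = exp(−βL) ⇒ L = −ln(T)/β = −ln(0.919)/0.00108 = 0.0845/0.00108 = 78.21 m.

78.2 m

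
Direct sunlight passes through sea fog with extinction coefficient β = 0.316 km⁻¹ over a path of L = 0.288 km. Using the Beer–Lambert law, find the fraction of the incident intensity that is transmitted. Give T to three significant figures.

0.913

τ = β·L = 0.316 × 0.288 = 0.0910.
T = exp(−0.0910) = 0.9130.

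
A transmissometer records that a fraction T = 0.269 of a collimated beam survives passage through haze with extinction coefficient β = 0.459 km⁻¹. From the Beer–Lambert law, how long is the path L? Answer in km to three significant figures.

2.86 km

Beer–Lambert: T = exp(−βL) ⇒ L = −ln(T)/β = −ln(0.269)/0.459 = 1.3130/0.459 = 2.861 km.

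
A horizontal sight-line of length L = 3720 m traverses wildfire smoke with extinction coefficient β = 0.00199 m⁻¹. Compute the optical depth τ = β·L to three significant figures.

τ = β·L = 0.00199 × 3720 = 7.4028.

7.40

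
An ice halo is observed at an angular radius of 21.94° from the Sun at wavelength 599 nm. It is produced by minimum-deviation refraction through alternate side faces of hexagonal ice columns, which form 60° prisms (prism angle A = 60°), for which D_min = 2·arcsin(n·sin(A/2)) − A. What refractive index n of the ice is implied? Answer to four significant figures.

1.311

Rearranging: n = sin((D_min + A)/2) / sin(A/2).
(D_min + A)/2 = (21.94° + 60°)/2 = 40.970°.
n = sin 40.970° / sin 30° = 0.6557 / 0.5000 = 1.3113.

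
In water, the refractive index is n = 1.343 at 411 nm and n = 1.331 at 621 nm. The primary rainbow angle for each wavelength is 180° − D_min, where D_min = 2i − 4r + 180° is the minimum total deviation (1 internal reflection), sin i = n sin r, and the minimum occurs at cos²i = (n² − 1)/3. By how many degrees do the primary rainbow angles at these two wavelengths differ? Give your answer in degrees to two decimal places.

1.72°

At 411 nm (n = 1.343): cos²i = 0.26788 → i = 58.830°, r = 39.577°, D_min = 139.354°, rainbow angle = 40.646°.
At 621 nm (n = 1.331): cos²i = 0.25719 → i = 59.527°, r = 40.356°, D_min = 137.630°, rainbow angle = 42.370°.
Angular width = |40.646° − 42.370°| = 1.724°.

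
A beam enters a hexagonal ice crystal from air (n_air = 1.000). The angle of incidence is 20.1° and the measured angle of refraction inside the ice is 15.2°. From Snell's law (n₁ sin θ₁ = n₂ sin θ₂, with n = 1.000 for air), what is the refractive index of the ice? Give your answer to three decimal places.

n = sin θ_i / sin θ_r = sin 20.1° / sin 15.2° = 0.3437 / 0.2622 = 1.3107.

1.311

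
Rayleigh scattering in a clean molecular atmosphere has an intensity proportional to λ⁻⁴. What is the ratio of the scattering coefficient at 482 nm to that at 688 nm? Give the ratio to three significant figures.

Rayleigh scattering ∝ λ⁻⁴, so the ratio of coefficients is the inverse fourth power of the wavelength ratio.
σ(482)/σ(688) = (688/482)⁴ = (1.4274)⁴ = 4.151.

4.15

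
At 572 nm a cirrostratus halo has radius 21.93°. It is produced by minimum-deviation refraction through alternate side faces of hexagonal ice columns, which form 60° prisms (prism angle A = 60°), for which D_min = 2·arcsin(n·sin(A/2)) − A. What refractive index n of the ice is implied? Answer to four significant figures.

1.311

Rearranging: n = sin((D_min + A)/2) / sin(A/2).
(D_min + A)/2 = (21.93° + 60°)/2 = 40.965°.
n = sin 40.965° / sin 30° = 0.6556 / 0.5000 = 1.3112.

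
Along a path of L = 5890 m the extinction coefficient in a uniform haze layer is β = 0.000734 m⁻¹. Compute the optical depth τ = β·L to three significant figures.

τ = β·L = 0.000734 × 5890 = 4.3233.

4.32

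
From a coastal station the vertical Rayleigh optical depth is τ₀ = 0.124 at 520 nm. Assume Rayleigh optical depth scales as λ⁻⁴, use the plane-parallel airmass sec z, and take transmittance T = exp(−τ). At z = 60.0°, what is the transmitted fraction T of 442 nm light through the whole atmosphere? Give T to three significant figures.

0.622

sec 60.0° = 2.0000.
τ = 0.124 × (520/442)⁴ × 2.0000 = 0.124 × 1.9157 × 2.0000 = 0.4751.
T = exp(−0.4751) = 0.6218.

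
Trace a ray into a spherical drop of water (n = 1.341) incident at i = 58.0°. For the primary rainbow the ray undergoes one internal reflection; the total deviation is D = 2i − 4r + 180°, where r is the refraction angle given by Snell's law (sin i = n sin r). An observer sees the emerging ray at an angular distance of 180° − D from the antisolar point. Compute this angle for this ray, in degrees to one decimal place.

sin r = sin 58.0° / 1.341 = 0.8480/1.341 = 0.6324; r = 39.23°.
D = 2·58.0° − 4·39.23° + 180° = 116.00° − 156.91° + 180° = 139.09°.
Angle from antisolar point = 180° − D = 40.91°.

40.9°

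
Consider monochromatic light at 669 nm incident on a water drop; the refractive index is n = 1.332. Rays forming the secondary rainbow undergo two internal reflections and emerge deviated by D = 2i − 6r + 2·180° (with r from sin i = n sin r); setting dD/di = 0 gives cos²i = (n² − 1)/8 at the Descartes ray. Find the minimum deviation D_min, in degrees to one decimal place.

cos²i = (1.77422 − 1)/8 = 0.09678; i = arccos(0.31109) = 71.875°.
sin r = sin 71.875°/1.332 = 0.71350; r = 45.520°.
D_min = 2·71.875° − 6·45.520° + 360° = 230.628°.

230.6°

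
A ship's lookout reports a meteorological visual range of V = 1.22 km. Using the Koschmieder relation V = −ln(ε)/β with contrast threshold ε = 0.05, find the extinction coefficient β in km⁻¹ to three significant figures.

β = −ln(0.05) / V = 2.996 / 1.22 = 2.4555 km⁻¹.

2.46 km⁻¹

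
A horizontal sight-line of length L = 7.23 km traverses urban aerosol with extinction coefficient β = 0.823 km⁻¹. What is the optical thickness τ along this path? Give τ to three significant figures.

τ = β·L = 0.823 × 7.23 = 5.9503.

5.95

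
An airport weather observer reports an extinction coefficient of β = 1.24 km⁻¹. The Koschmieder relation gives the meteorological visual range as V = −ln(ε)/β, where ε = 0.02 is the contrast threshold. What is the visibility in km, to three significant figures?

3.15 km

V = −ln(0.02) / 1.24 = 3.912 / 1.24 = 3.1549 km.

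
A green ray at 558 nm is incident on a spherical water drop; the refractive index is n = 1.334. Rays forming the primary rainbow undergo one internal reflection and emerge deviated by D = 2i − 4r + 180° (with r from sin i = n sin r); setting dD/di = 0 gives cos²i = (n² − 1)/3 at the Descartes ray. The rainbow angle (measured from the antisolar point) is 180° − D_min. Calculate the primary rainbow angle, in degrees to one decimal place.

41.9°

cos²i = (1.77956 − 1)/3 = 0.25985; i = arccos(0.50976) = 59.352°.
sin r = sin 59.352°/1.334 = 0.64492; r = 40.159°.
D_min = 2·59.352° − 4·40.159° + 180° = 138.067°.
Rainbow angle = 180° − D_min = 41.933°.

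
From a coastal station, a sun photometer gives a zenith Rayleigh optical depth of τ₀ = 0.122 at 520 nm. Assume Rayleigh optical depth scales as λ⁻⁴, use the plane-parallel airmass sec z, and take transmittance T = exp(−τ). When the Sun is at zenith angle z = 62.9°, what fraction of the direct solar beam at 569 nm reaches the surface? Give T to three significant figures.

0.830

sec 62.9° = 2.1952.
τ = 0.122 × (520/569)⁴ × 2.1952 = 0.122 × 0.6975 × 2.1952 = 0.1868.
T = exp(−0.1868) = 0.8296.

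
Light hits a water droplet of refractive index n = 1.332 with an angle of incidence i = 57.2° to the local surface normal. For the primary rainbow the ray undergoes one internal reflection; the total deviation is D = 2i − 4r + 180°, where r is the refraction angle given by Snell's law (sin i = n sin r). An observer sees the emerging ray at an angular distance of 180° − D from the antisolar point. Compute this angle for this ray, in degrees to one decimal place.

42.1°

sin r = sin 57.2° / 1.332 = 0.8406/1.332 = 0.6311; r = 39.13°.
D = 2·57.2° − 4·39.13° + 180° = 114.40° − 156.51° + 180° = 137.89°.
Angle from antisolar point = 180° − D = 42.11°.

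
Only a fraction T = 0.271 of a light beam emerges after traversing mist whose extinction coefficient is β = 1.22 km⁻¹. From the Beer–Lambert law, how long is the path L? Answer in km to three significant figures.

1.07 km

Beer–Lambert: T = exp(−βL) ⇒ L = −ln(T)/β = −ln(0.271)/1.22 = 1.3056/1.22 = 1.07 km.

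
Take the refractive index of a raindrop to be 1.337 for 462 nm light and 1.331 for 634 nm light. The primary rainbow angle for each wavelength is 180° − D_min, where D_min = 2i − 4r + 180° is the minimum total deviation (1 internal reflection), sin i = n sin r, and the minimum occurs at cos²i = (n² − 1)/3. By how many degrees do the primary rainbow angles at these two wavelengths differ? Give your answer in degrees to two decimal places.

0.87°

At 462 nm (n = 1.337): cos²i = 0.26252 → i = 59.178°, r = 39.964°, D_min = 138.500°, rainbow angle = 41.500°.
At 634 nm (n = 1.331): cos²i = 0.25719 → i = 59.527°, r = 40.356°, D_min = 137.630°, rainbow angle = 42.370°.
Angular width = |41.500° − 42.370°| = 0.870°.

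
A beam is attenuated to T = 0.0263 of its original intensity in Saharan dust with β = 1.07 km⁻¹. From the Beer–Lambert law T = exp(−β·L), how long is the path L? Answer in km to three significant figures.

3.40 km

Beer–Lambert: T = exp(−βL) ⇒ L = −ln(T)/β = −ln(0.0263)/1.07 = 3.6382/1.07 = 3.4 km.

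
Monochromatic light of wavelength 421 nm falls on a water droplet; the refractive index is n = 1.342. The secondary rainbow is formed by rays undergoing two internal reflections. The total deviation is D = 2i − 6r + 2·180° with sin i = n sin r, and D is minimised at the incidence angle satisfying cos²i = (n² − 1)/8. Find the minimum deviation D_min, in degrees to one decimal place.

233.2°

cos²i = (1.80096 − 1)/8 = 0.10012; i = arccos(0.31642) = 71.554°.
sin r = sin 71.554°/1.342 = 0.70687; r = 44.981°.
D_min = 2·71.554° − 6·44.981° + 360° = 233.222°.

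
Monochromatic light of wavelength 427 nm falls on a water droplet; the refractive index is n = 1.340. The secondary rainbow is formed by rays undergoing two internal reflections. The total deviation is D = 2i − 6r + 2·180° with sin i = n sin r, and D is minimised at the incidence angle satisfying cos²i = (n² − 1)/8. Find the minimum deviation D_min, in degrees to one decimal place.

cos²i = (1.79560 − 1)/8 = 0.09945; i = arccos(0.31536) = 71.618°.
sin r = sin 71.618°/1.340 = 0.70819; r = 45.088°.
D_min = 2·71.618° − 6·45.088° + 360° = 232.709°.

232.7°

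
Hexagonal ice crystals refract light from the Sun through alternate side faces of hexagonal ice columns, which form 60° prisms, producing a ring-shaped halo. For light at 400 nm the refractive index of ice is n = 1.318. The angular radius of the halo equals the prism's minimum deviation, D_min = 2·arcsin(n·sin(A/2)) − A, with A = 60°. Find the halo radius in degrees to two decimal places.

22.45°

n·sin(A/2) = 1.318 × sin 30° = 1.318 × 0.5000 = 0.6590.
D_min = 2·arcsin(0.6590) − 60° = 2 × 41.224° − 60° = 22.447°.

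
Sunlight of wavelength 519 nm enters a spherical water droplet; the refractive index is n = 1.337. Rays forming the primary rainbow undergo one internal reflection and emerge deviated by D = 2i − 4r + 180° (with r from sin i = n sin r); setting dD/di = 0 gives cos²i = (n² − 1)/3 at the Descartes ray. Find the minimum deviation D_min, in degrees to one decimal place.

138.5°

cos²i = (1.78757 − 1)/3 = 0.26252; i = arccos(0.51237) = 59.178°.
sin r = sin 59.178°/1.337 = 0.64231; r = 39.964°.
D_min = 2·59.178° − 4·39.964° + 180° = 138.500°.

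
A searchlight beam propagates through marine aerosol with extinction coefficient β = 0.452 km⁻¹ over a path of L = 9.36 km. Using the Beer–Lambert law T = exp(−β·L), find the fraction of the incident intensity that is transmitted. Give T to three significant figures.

τ = β·L = 0.452 × 9.36 = 4.2307.
T = exp(−4.2307) = 0.0145.

0.0145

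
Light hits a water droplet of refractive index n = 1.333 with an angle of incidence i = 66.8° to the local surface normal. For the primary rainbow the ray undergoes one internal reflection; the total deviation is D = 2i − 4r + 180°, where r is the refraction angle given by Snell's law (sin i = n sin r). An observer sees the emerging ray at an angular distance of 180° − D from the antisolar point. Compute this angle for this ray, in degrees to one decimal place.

sin r = sin 66.8° / 1.333 = 0.9191/1.333 = 0.6895; r = 43.59°.
D = 2·66.8° − 4·43.59° + 180° = 133.60° − 174.37° + 180° = 139.23°.
Angle from antisolar point = 180° − D = 40.77°.

40.8°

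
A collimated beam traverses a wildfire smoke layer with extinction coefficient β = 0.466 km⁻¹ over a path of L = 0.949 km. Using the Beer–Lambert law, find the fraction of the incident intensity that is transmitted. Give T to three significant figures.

0.643

τ = β·L = 0.466 × 0.949 = 0.4422.
T = exp(−0.4422) = 0.6426.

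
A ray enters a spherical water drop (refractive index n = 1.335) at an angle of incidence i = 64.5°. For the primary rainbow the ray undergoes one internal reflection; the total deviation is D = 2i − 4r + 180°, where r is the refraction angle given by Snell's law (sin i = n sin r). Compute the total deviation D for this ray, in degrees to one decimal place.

sin r = sin 64.5° / 1.335 = 0.9026/1.335 = 0.6761; r = 42.54°.
D = 2·64.5° − 4·42.54° + 180° = 129.00° − 170.16° + 180° = 138.84°.

138.8°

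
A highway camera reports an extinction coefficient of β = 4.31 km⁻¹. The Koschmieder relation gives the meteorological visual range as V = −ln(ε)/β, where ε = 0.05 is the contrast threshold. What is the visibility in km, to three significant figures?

0.695 km

V = −ln(0.05) / 4.31 = 2.996 / 4.31 = 0.6951 km.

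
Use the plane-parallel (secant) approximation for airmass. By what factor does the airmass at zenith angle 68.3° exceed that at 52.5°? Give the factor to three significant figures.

X(68.3°)/X(52.5°) = sec 68.3° / sec 52.5° = cos 52.5° / cos 68.3° = 0.6088/0.3697 = 1.6464.

1.65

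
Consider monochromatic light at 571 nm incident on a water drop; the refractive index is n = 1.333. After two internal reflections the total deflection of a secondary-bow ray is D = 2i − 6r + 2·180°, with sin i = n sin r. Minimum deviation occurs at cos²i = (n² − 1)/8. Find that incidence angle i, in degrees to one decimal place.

71.8°

cos²i = (1.333² − 1)/8 = (1.77689 − 1)/8 = 0.09711.
cos i = 0.31163, so i = 71.843°.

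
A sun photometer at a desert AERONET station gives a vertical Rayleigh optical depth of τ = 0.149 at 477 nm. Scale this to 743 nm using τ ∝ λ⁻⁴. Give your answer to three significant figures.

0.0253

τ(743 nm) = τ(477 nm) × (477/743)⁴ = 0.149 × (0.6420)⁴ = 0.149 × 0.1699 = 0.0253.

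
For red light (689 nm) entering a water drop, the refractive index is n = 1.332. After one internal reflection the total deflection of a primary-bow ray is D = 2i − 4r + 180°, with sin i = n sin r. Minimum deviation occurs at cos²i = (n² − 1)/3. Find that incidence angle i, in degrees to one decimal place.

cos²i = (1.332² − 1)/3 = (1.77422 − 1)/3 = 0.25807.
cos i = 0.50801, so i = 59.469°.

59.5°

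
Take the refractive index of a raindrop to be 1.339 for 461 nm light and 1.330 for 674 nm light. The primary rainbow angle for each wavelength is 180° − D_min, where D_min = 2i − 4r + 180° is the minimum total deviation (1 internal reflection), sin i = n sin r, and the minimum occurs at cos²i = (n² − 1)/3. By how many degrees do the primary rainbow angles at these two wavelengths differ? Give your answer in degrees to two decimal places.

At 461 nm (n = 1.339): cos²i = 0.26431 → i = 59.062°, r = 39.834°, D_min = 138.786°, rainbow angle = 41.214°.
At 674 nm (n = 1.330): cos²i = 0.25630 → i = 59.585°, r = 40.422°, D_min = 137.484°, rainbow angle = 42.516°.
Angular width = |41.214° − 42.516°| = 1.303°.

1.30°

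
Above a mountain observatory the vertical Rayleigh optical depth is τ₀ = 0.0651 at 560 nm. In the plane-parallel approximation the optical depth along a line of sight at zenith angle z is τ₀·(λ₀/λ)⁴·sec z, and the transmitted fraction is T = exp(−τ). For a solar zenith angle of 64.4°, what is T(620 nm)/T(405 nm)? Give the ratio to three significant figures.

1.57

Airmass: sec 64.4° = 2.3144.
τ(620 nm) = 0.0651 × (560/620)⁴ × 2.3144 = 0.0651 × 0.6656 × 2.3144 = 0.1003.
τ(405 nm) = 0.0651 × (560/405)⁴ × 2.3144 = 0.0651 × 3.6554 × 2.3144 = 0.5507.
T(620)/T(405) = exp(τ_B − τ_A) = exp(0.4505) = 1.5690.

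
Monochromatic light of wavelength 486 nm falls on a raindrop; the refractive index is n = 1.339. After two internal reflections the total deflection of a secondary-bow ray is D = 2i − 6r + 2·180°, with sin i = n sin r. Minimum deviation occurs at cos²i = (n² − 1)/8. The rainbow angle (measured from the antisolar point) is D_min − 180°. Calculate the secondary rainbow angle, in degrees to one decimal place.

52.5°

cos²i = (1.79292 − 1)/8 = 0.09912; i = arccos(0.31483) = 71.650°.
sin r = sin 71.650°/1.339 = 0.70885; r = 45.141°.
D_min = 2·71.650° − 6·45.141° + 360° = 232.451°.
Rainbow angle = D_min − 180° = 52.451°.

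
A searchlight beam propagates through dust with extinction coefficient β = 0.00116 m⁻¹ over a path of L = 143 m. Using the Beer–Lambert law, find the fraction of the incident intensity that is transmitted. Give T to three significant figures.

τ = β·L = 0.00116 × 143 = 0.1659.
T = exp(−0.1659) = 0.8471.

0.847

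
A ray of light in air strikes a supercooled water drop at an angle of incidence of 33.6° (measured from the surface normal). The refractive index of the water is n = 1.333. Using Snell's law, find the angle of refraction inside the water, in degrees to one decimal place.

24.5°

Snell: sin θ_r = sin θ_i / n = sin 33.6° / 1.333 = 0.5534 / 1.333 = 0.4151.
θ_r = arcsin(0.4151) = 24.53°.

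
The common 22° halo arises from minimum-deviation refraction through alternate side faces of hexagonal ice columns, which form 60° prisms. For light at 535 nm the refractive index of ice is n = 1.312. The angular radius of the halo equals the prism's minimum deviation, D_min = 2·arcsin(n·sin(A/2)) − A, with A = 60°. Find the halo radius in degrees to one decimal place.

22.0°

n·sin(A/2) = 1.312 × sin 30° = 1.312 × 0.5000 = 0.6560.
D_min = 2·arcsin(0.6560) − 60° = 2 × 40.996° − 60° = 21.991°.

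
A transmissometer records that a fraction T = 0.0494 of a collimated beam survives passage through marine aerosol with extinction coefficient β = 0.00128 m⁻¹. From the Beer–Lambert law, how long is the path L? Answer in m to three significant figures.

2350 m

Beer–Lambert: T = exp(−βL) ⇒ L = −ln(T)/β = −ln(0.0494)/0.00128 = 3.0078/0.00128 = 2350 m.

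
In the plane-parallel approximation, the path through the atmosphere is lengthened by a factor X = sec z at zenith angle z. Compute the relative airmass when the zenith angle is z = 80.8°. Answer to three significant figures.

6.25

X = sec z = 1/cos 80.8° = 1/0.1599 = 6.2546.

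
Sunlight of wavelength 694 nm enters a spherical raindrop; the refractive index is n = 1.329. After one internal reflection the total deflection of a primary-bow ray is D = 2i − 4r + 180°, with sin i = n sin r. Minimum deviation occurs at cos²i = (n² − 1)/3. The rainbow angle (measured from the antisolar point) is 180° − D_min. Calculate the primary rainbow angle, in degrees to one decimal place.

cos²i = (1.76624 − 1)/3 = 0.25541; i = arccos(0.50538) = 59.643°.
sin r = sin 59.643°/1.329 = 0.64928; r = 40.487°.
D_min = 2·59.643° − 4·40.487° + 180° = 137.337°.
Rainbow angle = 180° − D_min = 42.663°.

42.7°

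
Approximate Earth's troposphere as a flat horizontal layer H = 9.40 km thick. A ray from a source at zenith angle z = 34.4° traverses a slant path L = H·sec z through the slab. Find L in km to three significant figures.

sec z = 1/cos 34.4° = 1.2120.
L = 9.40 × 1.2120 = 11.392 km.

11.4 km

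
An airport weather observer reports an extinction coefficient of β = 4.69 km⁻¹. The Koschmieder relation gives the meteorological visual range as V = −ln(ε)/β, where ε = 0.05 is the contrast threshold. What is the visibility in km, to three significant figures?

0.639 km

V = −ln(0.05) / 4.69 = 2.996 / 4.69 = 0.6387 km.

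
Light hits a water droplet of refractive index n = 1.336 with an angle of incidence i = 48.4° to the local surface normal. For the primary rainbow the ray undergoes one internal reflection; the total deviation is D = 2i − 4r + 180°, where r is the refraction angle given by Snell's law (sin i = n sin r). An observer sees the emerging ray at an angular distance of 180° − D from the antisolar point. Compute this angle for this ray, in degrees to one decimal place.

sin r = sin 48.4° / 1.336 = 0.7478/1.336 = 0.5597; r = 34.04°.
D = 2·48.4° − 4·34.04° + 180° = 96.80° − 136.15° + 180° = 140.65°.
Angle from antisolar point = 180° − D = 39.35°.

39.3°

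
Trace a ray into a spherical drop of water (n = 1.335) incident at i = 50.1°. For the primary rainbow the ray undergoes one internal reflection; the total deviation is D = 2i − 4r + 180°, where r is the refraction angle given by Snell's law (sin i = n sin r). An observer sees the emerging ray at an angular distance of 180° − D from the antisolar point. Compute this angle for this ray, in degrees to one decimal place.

40.1°

sin r = sin 50.1° / 1.335 = 0.7672/1.335 = 0.5747; r = 35.08°.
D = 2·50.1° − 4·35.08° + 180° = 100.20° − 140.30° + 180° = 139.90°.
Angle from antisolar point = 180° − D = 40.10°.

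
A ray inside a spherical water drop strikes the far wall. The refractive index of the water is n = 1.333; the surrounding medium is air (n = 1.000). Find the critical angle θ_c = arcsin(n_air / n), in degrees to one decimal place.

sin θ_c = n_air / n = 1.000 / 1.333 = 0.7502.
θ_c = arcsin(0.7502) = 48.61°.

48.6°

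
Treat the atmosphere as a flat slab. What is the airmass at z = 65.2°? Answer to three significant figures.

X = sec z = 1/cos 65.2° = 1/0.4195 = 2.3841.

2.38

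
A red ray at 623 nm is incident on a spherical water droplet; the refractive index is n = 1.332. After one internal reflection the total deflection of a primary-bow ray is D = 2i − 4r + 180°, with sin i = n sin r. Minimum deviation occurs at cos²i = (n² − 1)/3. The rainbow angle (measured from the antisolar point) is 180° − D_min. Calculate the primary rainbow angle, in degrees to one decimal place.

cos²i = (1.77422 − 1)/3 = 0.25807; i = arccos(0.50801) = 59.469°.
sin r = sin 59.469°/1.332 = 0.64666; r = 40.290°.
D_min = 2·59.469° − 4·40.290° + 180° = 137.776°.
Rainbow angle = 180° − D_min = 42.224°.

42.2°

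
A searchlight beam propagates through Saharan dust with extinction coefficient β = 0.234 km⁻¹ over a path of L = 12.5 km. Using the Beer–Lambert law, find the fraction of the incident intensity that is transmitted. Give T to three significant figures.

0.0537

τ = β·L = 0.234 × 12.5 = 2.9250.
T = exp(−2.9250) = 0.0537.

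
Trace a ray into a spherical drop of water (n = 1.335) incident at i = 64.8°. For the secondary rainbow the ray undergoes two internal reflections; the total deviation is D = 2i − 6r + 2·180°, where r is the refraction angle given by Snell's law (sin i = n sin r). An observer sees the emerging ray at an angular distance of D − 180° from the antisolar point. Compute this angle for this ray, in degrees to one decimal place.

53.6°

sin r = sin 64.8° / 1.335 = 0.9048/1.335 = 0.6778; r = 42.67°.
D = 2·64.8° − 6·42.67° + 2·180° = 129.60° − 256.02° + 360° = 233.58°.
Angle from antisolar point = D − 180° = 53.58°.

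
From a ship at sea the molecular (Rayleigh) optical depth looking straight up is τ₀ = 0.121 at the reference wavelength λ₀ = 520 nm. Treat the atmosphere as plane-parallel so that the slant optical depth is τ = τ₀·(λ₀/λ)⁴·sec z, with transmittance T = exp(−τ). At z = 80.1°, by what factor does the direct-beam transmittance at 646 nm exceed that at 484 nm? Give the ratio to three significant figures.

Airmass: sec 80.1° = 5.8164.
τ(646 nm) = 0.121 × (520/646)⁴ × 5.8164 = 0.121 × 0.4198 × 5.8164 = 0.2955.
τ(484 nm) = 0.121 × (520/484)⁴ × 5.8164 = 0.121 × 1.3324 × 5.8164 = 0.9377.
T(646)/T(484) = exp(τ_B − τ_A) = exp(0.6422) = 1.9007.

1.90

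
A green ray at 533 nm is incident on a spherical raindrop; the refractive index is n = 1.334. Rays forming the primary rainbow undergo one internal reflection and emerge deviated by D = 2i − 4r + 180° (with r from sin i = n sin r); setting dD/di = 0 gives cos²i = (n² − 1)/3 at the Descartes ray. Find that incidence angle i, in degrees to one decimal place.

cos²i = (1.334² − 1)/3 = (1.77956 − 1)/3 = 0.25985.
cos i = 0.50976, so i = 59.352°.

59.4°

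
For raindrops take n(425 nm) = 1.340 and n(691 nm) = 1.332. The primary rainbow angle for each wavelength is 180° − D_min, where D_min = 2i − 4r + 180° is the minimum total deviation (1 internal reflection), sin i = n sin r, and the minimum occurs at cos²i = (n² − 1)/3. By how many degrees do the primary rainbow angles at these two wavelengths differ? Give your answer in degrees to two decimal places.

1.15°

At 425 nm (n = 1.340): cos²i = 0.26520 → i = 59.004°, r = 39.770°, D_min = 138.929°, rainbow angle = 41.071°.
At 691 nm (n = 1.332): cos²i = 0.25807 → i = 59.469°, r = 40.290°, D_min = 137.776°, rainbow angle = 42.224°.
Angular width = |41.071° − 42.224°| = 1.153°.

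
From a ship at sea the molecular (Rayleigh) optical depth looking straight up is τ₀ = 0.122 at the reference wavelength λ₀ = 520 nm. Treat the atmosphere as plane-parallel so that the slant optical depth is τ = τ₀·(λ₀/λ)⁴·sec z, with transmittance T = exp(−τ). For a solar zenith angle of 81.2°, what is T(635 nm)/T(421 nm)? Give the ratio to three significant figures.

Airmass: sec 81.2° = 6.5366.
τ(635 nm) = 0.122 × (520/635)⁴ × 6.5366 = 0.122 × 0.4497 × 6.5366 = 0.3586.
τ(421 nm) = 0.122 × (520/421)⁴ × 6.5366 = 0.122 × 2.3275 × 6.5366 = 1.8561.
T(635)/T(421) = exp(τ_B − τ_A) = exp(1.4975) = 4.4703.

4.47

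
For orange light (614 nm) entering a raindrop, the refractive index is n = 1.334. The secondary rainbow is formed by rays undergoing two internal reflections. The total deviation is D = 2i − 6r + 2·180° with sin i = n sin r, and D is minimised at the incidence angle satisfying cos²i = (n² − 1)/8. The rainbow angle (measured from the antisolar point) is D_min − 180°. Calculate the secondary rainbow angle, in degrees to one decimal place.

cos²i = (1.77956 − 1)/8 = 0.09744; i = arccos(0.31216) = 71.810°.
sin r = sin 71.810°/1.334 = 0.71217; r = 45.411°.
D_min = 2·71.810° − 6·45.411° + 360° = 231.153°.
Rainbow angle = D_min − 180° = 51.153°.

51.2°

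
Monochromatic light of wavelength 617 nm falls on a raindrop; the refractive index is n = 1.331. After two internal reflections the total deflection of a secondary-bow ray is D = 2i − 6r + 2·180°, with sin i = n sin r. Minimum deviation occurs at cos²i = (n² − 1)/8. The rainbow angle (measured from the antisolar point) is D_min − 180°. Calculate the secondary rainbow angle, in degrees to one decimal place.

50.4°

cos²i = (1.77156 − 1)/8 = 0.09645; i = arccos(0.31056) = 71.907°.
sin r = sin 71.907°/1.331 = 0.71417; r = 45.575°.
D_min = 2·71.907° − 6·45.575° + 360° = 230.365°.
Rainbow angle = D_min − 180° = 50.365°.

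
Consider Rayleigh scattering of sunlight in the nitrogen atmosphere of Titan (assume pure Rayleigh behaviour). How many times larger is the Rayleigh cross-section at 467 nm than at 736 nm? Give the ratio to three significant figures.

6.17

Rayleigh scattering ∝ λ⁻⁴, so the ratio of coefficients is the inverse fourth power of the wavelength ratio.
σ(467)/σ(736) = (736/467)⁴ = (1.5760)⁴ = 6.169.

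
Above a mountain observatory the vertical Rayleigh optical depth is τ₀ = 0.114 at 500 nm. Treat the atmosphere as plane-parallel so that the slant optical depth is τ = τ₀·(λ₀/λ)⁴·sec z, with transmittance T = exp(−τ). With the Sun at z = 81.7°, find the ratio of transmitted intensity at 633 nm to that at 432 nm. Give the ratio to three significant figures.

Airmass: sec 81.7° = 6.9273.
τ(633 nm) = 0.114 × (500/633)⁴ × 6.9273 = 0.114 × 0.3893 × 6.9273 = 0.3074.
τ(432 nm) = 0.114 × (500/432)⁴ × 6.9273 = 0.114 × 1.7945 × 6.9273 = 1.4171.
T(633)/T(432) = exp(τ_B − τ_A) = exp(1.1097) = 3.0335.

3.03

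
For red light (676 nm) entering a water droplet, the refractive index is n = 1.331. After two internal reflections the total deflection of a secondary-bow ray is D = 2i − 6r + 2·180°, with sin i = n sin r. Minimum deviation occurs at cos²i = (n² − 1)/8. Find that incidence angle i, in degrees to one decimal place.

71.9°

cos²i = (1.331² − 1)/8 = (1.77156 − 1)/8 = 0.09645.
cos i = 0.31056, so i = 71.907°.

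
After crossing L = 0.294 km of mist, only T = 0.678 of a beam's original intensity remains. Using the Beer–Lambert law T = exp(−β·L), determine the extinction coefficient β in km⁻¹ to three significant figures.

1.32 km⁻¹

Beer–Lambert: T = exp(−βL) ⇒ β = −ln(T)/L = −ln(0.678)/0.294 = 0.3886/0.294 = 1.322 km⁻¹.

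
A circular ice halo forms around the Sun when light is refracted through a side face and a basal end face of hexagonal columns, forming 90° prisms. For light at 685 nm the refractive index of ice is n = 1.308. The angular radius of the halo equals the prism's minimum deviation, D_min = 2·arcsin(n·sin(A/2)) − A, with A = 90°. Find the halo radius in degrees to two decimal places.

45.31°

n·sin(A/2) = 1.308 × sin 45° = 1.308 × 0.7071 = 0.9249.
D_min = 2·arcsin(0.9249) − 90° = 2 × 67.653° − 90° = 45.305°.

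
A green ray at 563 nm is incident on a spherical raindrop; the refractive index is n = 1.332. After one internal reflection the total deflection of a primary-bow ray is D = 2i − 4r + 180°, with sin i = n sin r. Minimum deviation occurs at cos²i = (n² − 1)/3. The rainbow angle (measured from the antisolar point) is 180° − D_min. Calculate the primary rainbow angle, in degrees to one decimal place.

cos²i = (1.77422 − 1)/3 = 0.25807; i = arccos(0.50801) = 59.469°.
sin r = sin 59.469°/1.332 = 0.64666; r = 40.290°.
D_min = 2·59.469° − 4·40.290° + 180° = 137.776°.
Rainbow angle = 180° − D_min = 42.224°.

42.2°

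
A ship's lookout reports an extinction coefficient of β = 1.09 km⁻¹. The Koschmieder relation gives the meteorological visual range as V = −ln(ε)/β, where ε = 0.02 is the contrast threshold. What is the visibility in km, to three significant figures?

V = −ln(0.02) / 1.09 = 3.912 / 1.09 = 3.5890 km.

3.59 km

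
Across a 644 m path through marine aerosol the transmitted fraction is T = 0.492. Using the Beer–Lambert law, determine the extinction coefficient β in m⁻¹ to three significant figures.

0.00110 m⁻¹

Beer–Lambert: T = exp(−βL) ⇒ β = −ln(T)/L = −ln(0.492)/644 = 0.7093/644 = 0.001101 m⁻¹.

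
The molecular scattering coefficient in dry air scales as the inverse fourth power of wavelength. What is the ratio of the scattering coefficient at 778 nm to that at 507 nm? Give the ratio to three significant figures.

0.180

Rayleigh scattering ∝ λ⁻⁴, so the ratio of coefficients is the inverse fourth power of the wavelength ratio.
σ(778)/σ(507) = (507/778)⁴ = (0.6517)⁴ = 0.1803.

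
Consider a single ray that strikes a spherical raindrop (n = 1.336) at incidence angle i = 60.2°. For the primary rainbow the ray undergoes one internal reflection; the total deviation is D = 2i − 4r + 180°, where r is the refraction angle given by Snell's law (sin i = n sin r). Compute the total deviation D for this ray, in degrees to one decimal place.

138.4°

sin r = sin 60.2° / 1.336 = 0.8678/1.336 = 0.6495; r = 40.51°.
D = 2·60.2° − 4·40.51° + 180° = 120.40° − 162.02° + 180° = 138.38°.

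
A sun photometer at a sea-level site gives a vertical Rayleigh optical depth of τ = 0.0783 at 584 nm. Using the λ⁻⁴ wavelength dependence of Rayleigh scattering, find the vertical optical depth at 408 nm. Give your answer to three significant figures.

0.329

τ(408 nm) = τ(584 nm) × (584/408)⁴ = 0.0783 × (1.4314)⁴ = 0.0783 × 4.1977 = 0.3287.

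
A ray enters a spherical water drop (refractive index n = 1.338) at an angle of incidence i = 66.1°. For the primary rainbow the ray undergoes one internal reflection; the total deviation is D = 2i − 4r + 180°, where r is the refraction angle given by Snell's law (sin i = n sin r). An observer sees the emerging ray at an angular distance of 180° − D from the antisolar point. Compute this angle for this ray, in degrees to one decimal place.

sin r = sin 66.1° / 1.338 = 0.9143/1.338 = 0.6833; r = 43.10°.
D = 2·66.1° − 4·43.10° + 180° = 132.20° − 172.41° + 180° = 139.79°.
Angle from antisolar point = 180° − D = 40.21°.

40.2°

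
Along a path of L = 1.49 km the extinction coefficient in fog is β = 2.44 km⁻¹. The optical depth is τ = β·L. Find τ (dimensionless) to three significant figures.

3.64

τ = β·L = 2.44 × 1.49 = 3.6356.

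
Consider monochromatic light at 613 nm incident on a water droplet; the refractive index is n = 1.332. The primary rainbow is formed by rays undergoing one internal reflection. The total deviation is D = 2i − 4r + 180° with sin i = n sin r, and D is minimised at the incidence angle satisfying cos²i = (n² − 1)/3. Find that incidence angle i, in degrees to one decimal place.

59.5°

cos²i = (1.332² − 1)/3 = (1.77422 − 1)/3 = 0.25807.
cos i = 0.50801, so i = 59.469°.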